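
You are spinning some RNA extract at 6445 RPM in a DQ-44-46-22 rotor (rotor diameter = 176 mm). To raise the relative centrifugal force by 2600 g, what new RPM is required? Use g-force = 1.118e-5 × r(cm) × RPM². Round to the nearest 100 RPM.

N₂ ≈ 8200 RPM

r = 176 mm / 2 = 88 mm = 8.8 cm
Current RCF = 1.118 × 10⁻⁵ × 8.8 × (6445)² = 1.118 × 10⁻⁵ × 8.8 × 41,538,025 ≈ 4,086.7 × g
Target RCF = 4,086.7 + 2,600 = 6,686.7 × g
N² = 6,686.7 / (9.8384 × 10⁻⁵) = 67,965,320
N ≈ √67,965,320 ≈ 8,244.1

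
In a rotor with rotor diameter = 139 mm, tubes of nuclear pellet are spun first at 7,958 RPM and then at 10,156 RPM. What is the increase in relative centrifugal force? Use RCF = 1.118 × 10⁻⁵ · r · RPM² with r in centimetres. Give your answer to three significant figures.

≈ 3090 ×g

r = 139 mm / 2 = 69.5 mm = 6.95 cm
RCF₁ = 1.118 × 10⁻⁵ × 6.95 × (7958)² = 1.118 × 10⁻⁵ × 6.95 × 63,329,764 ≈ 4,920.8 × g
RCF₂ = 1.118 × 10⁻⁵ × 6.95 × (10156)² = 1.118 × 10⁻⁵ × 6.95 × 103,144,336 ≈ 8,014.4 × g
Increase = 8,014.4 − 4,920.8 = 3,093.6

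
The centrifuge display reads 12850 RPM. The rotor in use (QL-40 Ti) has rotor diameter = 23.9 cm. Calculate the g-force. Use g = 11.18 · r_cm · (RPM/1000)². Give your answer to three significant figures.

r = 23.9 / 2 = 11.95 cm
RCF = 11.18 × r × (N/1000)²
RCF = 11.18 × 11.95 × (12.85)² = 11.18 × 11.95 × 165.1225 ≈ 22,060.5 × g

RCF ≈ 22100 ×g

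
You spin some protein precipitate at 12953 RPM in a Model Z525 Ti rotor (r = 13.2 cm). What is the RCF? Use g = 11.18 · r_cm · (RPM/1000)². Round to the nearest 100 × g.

24800 x g

RCF = 11.18 × 13.2 × (12.953)² = 11.18 × 13.2 × 167.780209 ≈ 24,760.3 × g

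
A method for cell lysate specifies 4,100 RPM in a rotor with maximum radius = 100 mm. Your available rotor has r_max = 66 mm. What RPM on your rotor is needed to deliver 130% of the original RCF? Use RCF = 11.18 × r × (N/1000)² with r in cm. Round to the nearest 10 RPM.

Original rotor: r = 100 mm = 10.0 cm
RCF_original = 11.18 × 10 × (4.1)² = 11.18 × 10 × 16.81 ≈ 1,879.4 × g
Target RCF = 1.3 × 1,879.4 ≈ 2,443.2 × g
Your rotor: r = 66 mm = 6.6 cm
2,443.2 = 11.18 × 6.6 × (N/1000)²
(N/1000)² = 2,443.2 / 73.788 = 33.11107
N = 1000 × √33.11107 ≈ 5,754.2

5750 RPM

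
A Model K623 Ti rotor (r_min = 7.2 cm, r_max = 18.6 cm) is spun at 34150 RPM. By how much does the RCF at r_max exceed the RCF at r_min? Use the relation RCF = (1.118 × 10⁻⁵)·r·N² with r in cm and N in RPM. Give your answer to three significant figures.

RCF_max = 1.118 × 10⁻⁵ × 18.6 × (34150)² = 1.118 × 10⁻⁵ × 18.6 × 1,166,222,500 ≈ 242,513.6 × g
RCF_min = 1.118 × 10⁻⁵ × 7.2 × (34150)² = 1.118 × 10⁻⁵ × 7.2 × 1,166,222,500 ≈ 93,876.2 × g
ΔRCF = 242,513.6 − 93,876.2 = 148,637.4

≈ 149000 x g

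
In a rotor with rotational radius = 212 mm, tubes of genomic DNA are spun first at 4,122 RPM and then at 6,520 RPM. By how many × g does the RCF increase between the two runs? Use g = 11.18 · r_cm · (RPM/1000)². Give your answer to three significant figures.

6050 × g

r = 212 mm = 21.2 cm
RCF₁ = 11.18 × 21.2 × (4.122)² = 11.18 × 21.2 × 16.990884 ≈ 4,027.1 × g
RCF₂ = 11.18 × 21.2 × (6.52)² = 11.18 × 21.2 × 42.5104 ≈ 10,075.6 × g
Increase = 10,075.6 − 4,027.1 = 6,048.5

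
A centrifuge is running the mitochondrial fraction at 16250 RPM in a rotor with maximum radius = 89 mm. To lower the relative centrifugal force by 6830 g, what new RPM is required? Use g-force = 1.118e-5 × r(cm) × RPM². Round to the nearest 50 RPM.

r = 89 mm = 8.9 cm
Current RCF = 1.118 × 10⁻⁵ × 8.9 × (16250)² = 1.118 × 10⁻⁵ × 8.9 × 264,062,500 ≈ 26,274.7 × g
Target RCF = 26,274.7 − 6,830 = 19,444.7 × g
N² = 19,444.7 / (9.9502 × 10⁻⁵) = 195,420,193
N ≈ √195,420,193 ≈ 13,979.3

N₂ ≈ 14000 RPM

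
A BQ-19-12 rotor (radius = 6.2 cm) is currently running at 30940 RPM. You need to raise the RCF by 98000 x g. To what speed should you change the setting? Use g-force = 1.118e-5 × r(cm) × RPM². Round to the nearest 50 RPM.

Current RCF = 1.118 × 10⁻⁵ × 6.2 × (30940)² = 1.118 × 10⁻⁵ × 6.2 × 957,283,600 ≈ 66,355.1 × g
Target RCF = 66,355.1 + 98,000 = 164,355.1 × g
N² = 164,355.1 / (6.9316 × 10⁻⁵) = 2,371,099,025
N ≈ √2,371,099,025 ≈ 48,693.9

N₂ ≈ 48700 RPM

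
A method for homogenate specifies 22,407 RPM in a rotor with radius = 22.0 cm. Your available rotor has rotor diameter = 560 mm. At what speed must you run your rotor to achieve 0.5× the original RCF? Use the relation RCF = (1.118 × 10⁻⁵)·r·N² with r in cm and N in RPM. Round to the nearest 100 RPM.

≈ 14000 RPM

RCF_original = 1.118 × 10⁻⁵ × 22 × (22407)² = 1.118 × 10⁻⁵ × 22 × 502,073,649 ≈ 123,490 × g
Target RCF = 0.5 × 123,490 ≈ 61,745 × g
Your rotor: r = 560 mm / 2 = 280 mm = 28 cm
61,745 = 1.118 × 10⁻⁵ × 28 × N²
N² = 61,745 / (31.304 × 10⁻⁵) = 197,243,164
N ≈ √197,243,164 ≈ 14,044.3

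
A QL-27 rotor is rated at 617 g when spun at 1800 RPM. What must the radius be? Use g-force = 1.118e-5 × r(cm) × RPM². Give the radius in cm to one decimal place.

r ≈ 17.0 cm

617 = 1.118 × 10⁻⁵ × r × (1800)²
r = 617 / (1.118 × 10⁻⁵ × 3,240,000) = 617 / 36.2232 ≈ 17.033 cm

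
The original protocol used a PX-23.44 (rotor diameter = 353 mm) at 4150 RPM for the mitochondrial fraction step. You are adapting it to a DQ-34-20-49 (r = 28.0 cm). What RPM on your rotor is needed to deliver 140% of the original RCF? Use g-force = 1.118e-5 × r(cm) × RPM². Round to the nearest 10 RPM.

≈ 3900 RPM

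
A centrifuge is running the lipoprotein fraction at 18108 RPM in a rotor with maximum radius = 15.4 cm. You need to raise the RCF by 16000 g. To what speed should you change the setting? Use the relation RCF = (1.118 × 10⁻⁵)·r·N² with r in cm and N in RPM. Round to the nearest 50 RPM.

20500 RPM

Current RCF = 1.118 × 10⁻⁵ × 15.4 × (18108)² = 1.118 × 10⁻⁵ × 15.4 × 327,899,664 ≈ 56,455.1 × g
Target RCF = 56,455.1 + 16,000 = 72,455.1 × g
N² = 72,455.1 / (17.2172 × 10⁻⁵) = 420,829,752
N ≈ √420,829,752 ≈ 20,514.1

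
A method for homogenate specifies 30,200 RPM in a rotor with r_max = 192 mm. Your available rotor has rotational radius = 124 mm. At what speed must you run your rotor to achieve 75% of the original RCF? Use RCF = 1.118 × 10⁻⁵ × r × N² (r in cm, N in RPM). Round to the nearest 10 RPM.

≈ 32540 RPM

Original rotor: r = 192 mm = 19.2 cm
RCF_original = 1.118 × 10⁻⁵ × 19.2 × (30200)² = 1.118 × 10⁻⁵ × 19.2 × 912,040,000 ≈ 195,774.9 × g
Target RCF = 0.75 × 195,774.9 ≈ 146,831.2 × g
Your rotor: r = 124 mm = 12.4 cm
146,831.2 = 1.118 × 10⁻⁵ × 12.4 × N²
N² = 146,831.2 / (13.8632 × 10⁻⁵) = 1,059,143,632
N ≈ √1,059,143,632 ≈ 32,544.5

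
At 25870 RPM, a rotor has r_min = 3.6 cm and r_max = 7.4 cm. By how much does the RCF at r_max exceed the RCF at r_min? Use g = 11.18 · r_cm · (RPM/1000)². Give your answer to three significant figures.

RCF_max = 11.18 × 7.4 × (25.87)² = 11.18 × 7.4 × 669.2569 ≈ 55,369 × g
RCF_min = 11.18 × 3.6 × (25.87)² = 11.18 × 3.6 × 669.2569 ≈ 26,936.3 × g
ΔRCF = 55,369 − 26,936.3 = 28,432.7

28400 x g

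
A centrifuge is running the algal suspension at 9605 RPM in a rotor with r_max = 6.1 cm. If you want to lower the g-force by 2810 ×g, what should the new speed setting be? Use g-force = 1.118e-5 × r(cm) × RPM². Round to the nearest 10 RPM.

Current RCF = 1.118 × 10⁻⁵ × 6.1 × (9605)² = 1.118 × 10⁻⁵ × 6.1 × 92,256,025 ≈ 6,291.7 × g
Target RCF = 6,291.7 − 2,810 = 3,481.7 × g
N² = 3,481.7 / (6.8198 × 10⁻⁵) = 51,052,817
N ≈ √51,052,817 ≈ 7,145.1

≈ 7150 RPM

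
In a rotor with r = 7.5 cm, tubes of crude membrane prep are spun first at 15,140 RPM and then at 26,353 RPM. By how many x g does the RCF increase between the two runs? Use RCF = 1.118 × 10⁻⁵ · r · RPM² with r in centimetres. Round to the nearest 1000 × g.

RCF₁ = 1.118 × 10⁻⁵ × 7.5 × (15140)² = 1.118 × 10⁻⁵ × 7.5 × 229,219,600 ≈ 19,220.1 × g
RCF₂ = 1.118 × 10⁻⁵ × 7.5 × (26353)² = 1.118 × 10⁻⁵ × 7.5 × 694,480,609 ≈ 58,232.2 × g
Increase = 58,232.2 − 19,220.1 = 39,012.1

39000 x g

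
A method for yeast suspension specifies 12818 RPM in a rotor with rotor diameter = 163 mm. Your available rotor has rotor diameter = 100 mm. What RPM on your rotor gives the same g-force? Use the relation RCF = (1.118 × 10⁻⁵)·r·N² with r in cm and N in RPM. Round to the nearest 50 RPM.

16350 RPM

Original rotor: r = 163 mm / 2 = 81.5 mm = 8.15 cm
RCF_original = 1.118 × 10⁻⁵ × 8.15 × (12818)² = 1.118 × 10⁻⁵ × 8.15 × 164,301,124 ≈ 14,970.6 × g
Your rotor: r = 100 mm / 2 = 50 mm = 5 cm
14,970.6 = 1.118 × 10⁻⁵ × 5 × N²
N² = 14,970.6 / (5.59 × 10⁻⁵) = 267,810,376
N ≈ √267,810,376 ≈ 16,364.9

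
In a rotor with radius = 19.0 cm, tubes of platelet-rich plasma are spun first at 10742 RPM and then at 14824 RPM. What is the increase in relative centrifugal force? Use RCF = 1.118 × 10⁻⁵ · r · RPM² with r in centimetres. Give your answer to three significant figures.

22200 × g

RCF₁ = 1.118 × 10⁻⁵ × 19 × (10742)² = 1.118 × 10⁻⁵ × 19 × 115,390,564 ≈ 24,511.3 × g
RCF₂ = 1.118 × 10⁻⁵ × 19 × (14824)² = 1.118 × 10⁻⁵ × 19 × 219,750,976 ≈ 46,679.5 × g
Increase = 46,679.5 − 24,511.3 = 22,168.2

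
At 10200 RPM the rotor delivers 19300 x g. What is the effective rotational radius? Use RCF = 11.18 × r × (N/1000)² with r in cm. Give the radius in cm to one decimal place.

r ≈ 16.6 cm

19300 = 11.18 × r × (10.2)²
r = 19300 / (11.18 × 104.04) = 19300 / 1163.167 ≈ 16.593 cm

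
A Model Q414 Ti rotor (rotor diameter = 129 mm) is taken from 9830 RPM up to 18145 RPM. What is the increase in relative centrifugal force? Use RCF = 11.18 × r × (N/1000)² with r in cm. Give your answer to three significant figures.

r = 129 mm / 2 = 64.5 mm = 6.45 cm
RCF₁ = 11.18 × 6.45 × (9.83)² = 11.18 × 6.45 × 96.6289 ≈ 6,968 × g
RCF₂ = 11.18 × 6.45 × (18.145)² = 11.18 × 6.45 × 329.241025 ≈ 23,741.9 × g
Increase = 23,741.9 − 6,968 = 16,773.9

≈ 16800 x g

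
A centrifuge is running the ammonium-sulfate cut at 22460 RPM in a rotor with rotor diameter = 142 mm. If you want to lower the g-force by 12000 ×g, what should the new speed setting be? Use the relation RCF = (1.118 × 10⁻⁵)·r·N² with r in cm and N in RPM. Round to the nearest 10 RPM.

r = 142 mm / 2 = 71 mm = 7.1 cm
Current RCF = 1.118 × 10⁻⁵ × 7.1 × (22460)² = 1.118 × 10⁻⁵ × 7.1 × 504,451,600 ≈ 40,042.4 × g
Target RCF = 40,042.4 − 12,000 = 28,042.4 × g
N² = 28,042.4 / (7.9378 × 10⁻⁵) = 353,276,727
N ≈ √353,276,727 ≈ 18,795.7

N₂ ≈ 18800 RPM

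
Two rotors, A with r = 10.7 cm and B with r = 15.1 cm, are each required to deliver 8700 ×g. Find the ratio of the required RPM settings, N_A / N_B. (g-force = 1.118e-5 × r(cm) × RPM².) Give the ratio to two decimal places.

At fixed RCF, N ∝ 1/√r, so N_A/N_B = √(r_B/r_A) = √(15.1/10.7) = √1.411215 = 1.1879.

1.19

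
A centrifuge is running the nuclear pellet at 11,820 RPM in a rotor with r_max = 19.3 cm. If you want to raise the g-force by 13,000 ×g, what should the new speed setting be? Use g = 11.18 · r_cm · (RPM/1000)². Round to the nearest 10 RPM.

Current RCF = 11.18 × 19.3 × (11.82)² = 11.18 × 19.3 × 139.7124 ≈ 30,146.3 × g
Target RCF = 30,146.3 + 13,000 = 43,146.3 × g
(N/1000)² = 43,146.3 / 215.774 = 199.9606
N = 1000 × √199.9606 ≈ 14,140.7

14140 RPM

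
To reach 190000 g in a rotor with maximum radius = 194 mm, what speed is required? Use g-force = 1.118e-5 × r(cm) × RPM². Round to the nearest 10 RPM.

r = 194 mm = 19.4 cm
RCF = 1.118 × 10⁻⁵ × r × N²
190,000 = 1.118 × 10⁻⁵ × 19.4 × N²
N² = 190,000 / (21.6892 × 10⁻⁵) = 876,012,024
N ≈ √876,012,024 ≈ 29,597.5

N ≈ 29600 RPM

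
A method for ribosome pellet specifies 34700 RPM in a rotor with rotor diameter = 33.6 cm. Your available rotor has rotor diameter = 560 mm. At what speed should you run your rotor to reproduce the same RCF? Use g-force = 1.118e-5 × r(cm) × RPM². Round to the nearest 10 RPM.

Original rotor: r = 33.6 / 2 = 16.8 cm
RCF = 1.118 × 10⁻⁵ × r × N²
RCF_original = 1.118 × 10⁻⁵ × 16.8 × (34700)² = 1.118 × 10⁻⁵ × 16.8 × 1,204,090,000 ≈ 226,157 × g
Your rotor: r = 560 mm / 2 = 280 mm = 28 cm
226,157 = 1.118 × 10⁻⁵ × 28 × N²
N² = 226,157 / (31.304 × 10⁻⁵) = 722,453,999
N ≈ √722,453,999 ≈ 26,878.5

26880 RPM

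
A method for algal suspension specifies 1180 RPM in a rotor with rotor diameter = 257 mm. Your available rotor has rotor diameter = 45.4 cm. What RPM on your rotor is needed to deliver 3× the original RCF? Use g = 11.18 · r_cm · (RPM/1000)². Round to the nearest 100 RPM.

Original rotor: r = 257 mm / 2 = 128.5 mm = 12.85 cm
RCF = 11.18 × r × (N/1000)²
RCF_original = 11.18 × 12.85 × (1.18)² = 11.18 × 12.85 × 1.3924 ≈ 200 × g
Target RCF = 3 × 200 ≈ 600 × g
Your rotor: r = 45.4 / 2 = 22.7 cm
600 = 11.18 × 22.7 × (N/1000)²
(N/1000)² = 600 / 253.786 = 2.364197
N = 1000 × √2.364197 ≈ 1,537.6

1500 RPM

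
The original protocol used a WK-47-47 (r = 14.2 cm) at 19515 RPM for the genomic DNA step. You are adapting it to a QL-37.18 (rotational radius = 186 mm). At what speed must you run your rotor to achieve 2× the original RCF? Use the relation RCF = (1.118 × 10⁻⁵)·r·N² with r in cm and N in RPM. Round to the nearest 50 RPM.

≈ 24100 RPM

RCF_original = 1.118 × 10⁻⁵ × 14.2 × (19515)² = 1.118 × 10⁻⁵ × 14.2 × 380,835,225 ≈ 60,459.9 × g
Target RCF = 2 × 60,459.9 ≈ 120,919.8 × g
Your rotor: r = 186 mm = 18.6 cm
120,919.8 = 1.118 × 10⁻⁵ × 18.6 × N²
N² = 120,919.8 / (20.7948 × 10⁻⁵) = 581,490,565
N ≈ √581,490,565 ≈ 24,114.1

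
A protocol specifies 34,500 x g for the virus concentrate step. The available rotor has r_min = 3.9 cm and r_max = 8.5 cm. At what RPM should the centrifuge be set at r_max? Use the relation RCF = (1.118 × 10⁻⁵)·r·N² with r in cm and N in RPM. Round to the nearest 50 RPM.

N ≈ 19050 RPM

Use r_max = 8.5 cm.
34,500 = 1.118 × 10⁻⁵ × 8.5 × N²
N² = 34,500 / (9.503 × 10⁻⁵) = 363,043,250
N ≈ √363,043,250 ≈ 19,053.7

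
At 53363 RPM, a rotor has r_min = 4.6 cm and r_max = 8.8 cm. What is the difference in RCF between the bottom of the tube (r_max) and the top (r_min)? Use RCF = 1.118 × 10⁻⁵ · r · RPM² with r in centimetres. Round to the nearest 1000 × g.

ΔRCF = 1.118 × 10⁻⁵ × (r_max − r_min) × N² = 1.118 × 10⁻⁵ × 4.2 × 2,847,609,769 ≈ 133,712.4

≈ 134000 ×g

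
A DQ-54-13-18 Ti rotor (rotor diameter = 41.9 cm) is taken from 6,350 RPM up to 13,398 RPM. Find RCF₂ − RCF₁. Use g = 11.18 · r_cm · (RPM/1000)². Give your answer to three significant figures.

r = 41.9 / 2 = 20.95 cm
RCF₁ = 11.18 × 20.95 × (6.35)² = 11.18 × 20.95 × 40.3225 ≈ 9,444.4 × g
RCF₂ = 11.18 × 20.95 × (13.398)² = 11.18 × 20.95 × 179.506404 ≈ 42,044.2 × g
Increase = 42,044.2 − 9,444.4 = 32,599.8

≈ 32600 × g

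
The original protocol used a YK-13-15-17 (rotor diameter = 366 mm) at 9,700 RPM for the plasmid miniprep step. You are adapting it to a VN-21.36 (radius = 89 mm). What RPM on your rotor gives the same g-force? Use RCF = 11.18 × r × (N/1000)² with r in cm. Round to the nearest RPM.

13909 RPM

Original rotor: r = 366 mm / 2 = 183 mm = 18.3 cm
RCF = 11.18 × r × (N/1000)²
RCF_original = 11.18 × 18.3 × (9.7)² = 11.18 × 18.3 × 94.09 ≈ 19,250.2 × g
Your rotor: r = 89 mm = 8.9 cm
19,250.2 = 11.18 × 8.9 × (N/1000)²
(N/1000)² = 19,250.2 / 99.502 = 193.4655
N = 1000 × √193.4655 ≈ 13,909.2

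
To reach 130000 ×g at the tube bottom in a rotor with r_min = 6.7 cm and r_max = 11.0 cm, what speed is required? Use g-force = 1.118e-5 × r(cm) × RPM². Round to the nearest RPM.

N ≈ 32513 RPM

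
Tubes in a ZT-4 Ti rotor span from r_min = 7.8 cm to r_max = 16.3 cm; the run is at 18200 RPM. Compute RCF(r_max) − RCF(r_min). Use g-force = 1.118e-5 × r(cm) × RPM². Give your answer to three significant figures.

31500 × g

ΔRCF = 1.118 × 10⁻⁵ × (r_max − r_min) × N² = 1.118 × 10⁻⁵ × 8.5 × 331,240,000 ≈ 31,477.7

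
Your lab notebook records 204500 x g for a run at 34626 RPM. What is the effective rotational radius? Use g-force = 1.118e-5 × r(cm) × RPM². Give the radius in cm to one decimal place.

204500 = 1.118 × 10⁻⁵ × r × (34626)²
r = 204500 / (1.118 × 10⁻⁵ × 1,198,959,876) = 204500 / 13404.37 ≈ 15.256 cm

r ≈ 15.3 cm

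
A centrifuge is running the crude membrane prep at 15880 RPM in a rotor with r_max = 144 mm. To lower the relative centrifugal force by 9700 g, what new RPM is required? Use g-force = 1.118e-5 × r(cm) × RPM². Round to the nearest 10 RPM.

r = 144 mm = 14.4 cm
Current RCF = 1.118 × 10⁻⁵ × 14.4 × (15880)² = 1.118 × 10⁻⁵ × 14.4 × 252,174,400 ≈ 40,598.1 × g
Target RCF = 40,598.1 − 9,700 = 30,898.1 × g
N² = 30,898.1 / (16.0992 × 10⁻⁵) = 191,923,201
N ≈ √191,923,201 ≈ 13,853.6

N₂ ≈ 13850 RPM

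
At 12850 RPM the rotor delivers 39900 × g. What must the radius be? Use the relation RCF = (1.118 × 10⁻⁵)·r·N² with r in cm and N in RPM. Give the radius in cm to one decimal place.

39900 = 1.118 × 10⁻⁵ × r × (12850)²
r = 39900 / (1.118 × 10⁻⁵ × 165,122,500) = 39900 / 1846.07 ≈ 21.613 cm

21.6 cm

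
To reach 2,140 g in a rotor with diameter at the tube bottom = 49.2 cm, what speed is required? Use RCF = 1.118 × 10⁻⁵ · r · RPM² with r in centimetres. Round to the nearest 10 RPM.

≈ 2790 RPM

r = 49.2 / 2 = 24.6 cm
2,140 = 1.118 × 10⁻⁵ × 24.6 × N²
N² = 2,140 / (27.5028 × 10⁻⁵) = 7,781,026
N ≈ √7,781,026 ≈ 2,789.4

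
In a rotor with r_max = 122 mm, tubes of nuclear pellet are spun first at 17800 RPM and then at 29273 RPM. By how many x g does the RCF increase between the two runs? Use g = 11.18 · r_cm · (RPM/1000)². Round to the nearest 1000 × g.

r = 122 mm = 12.2 cm
RCF₁ = 11.18 × 12.2 × (17.8)² = 11.18 × 12.2 × 316.84 ≈ 43,215.7 × g
RCF₂ = 11.18 × 12.2 × (29.273)² = 11.18 × 12.2 × 856.908529 ≈ 116,878.9 × g
Increase = 116,878.9 − 43,215.7 = 73,663.2

≈ 74000 x g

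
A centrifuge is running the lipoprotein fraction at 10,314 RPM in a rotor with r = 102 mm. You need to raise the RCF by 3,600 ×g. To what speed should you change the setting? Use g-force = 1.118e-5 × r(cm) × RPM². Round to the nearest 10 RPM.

r = 102 mm = 10.2 cm
Current RCF = 1.118 × 10⁻⁵ × 10.2 × (10314)² = 1.118 × 10⁻⁵ × 10.2 × 106,378,596 ≈ 12,131 × g
Target RCF = 12,131 + 3,600 = 15,731 × g
N² = 15,731 / (11.4036 × 10⁻⁵) = 137,947,666
N ≈ √137,947,666 ≈ 11,745.1

N₂ ≈ 11750 RPM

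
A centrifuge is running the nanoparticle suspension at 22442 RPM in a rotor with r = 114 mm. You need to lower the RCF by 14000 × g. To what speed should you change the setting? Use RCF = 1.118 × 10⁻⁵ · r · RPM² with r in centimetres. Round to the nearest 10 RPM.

r = 114 mm = 11.4 cm
Current RCF = 1.118 × 10⁻⁵ × 11.4 × (22442)² = 1.118 × 10⁻⁵ × 11.4 × 503,643,364 ≈ 64,190.4 × g
Target RCF = 64,190.4 − 14,000 = 50,190.4 × g
N² = 50,190.4 / (12.7452 × 10⁻⁵) = 393,798,450
N ≈ √393,798,450 ≈ 19,844.4

N₂ ≈ 19840 RPM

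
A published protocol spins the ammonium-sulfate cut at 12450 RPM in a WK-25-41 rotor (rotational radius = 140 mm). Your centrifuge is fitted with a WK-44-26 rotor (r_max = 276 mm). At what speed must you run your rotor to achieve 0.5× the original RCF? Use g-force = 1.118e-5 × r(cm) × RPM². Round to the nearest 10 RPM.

Original rotor: r = 140 mm = 14.0 cm
RCF_original = 1.118 × 10⁻⁵ × 14 × (12450)² = 1.118 × 10⁻⁵ × 14 × 155,002,500 ≈ 24,261 × g
Target RCF = 0.5 × 24,261 ≈ 12,130.5 × g
Your rotor: r = 276 mm = 27.6 cm
12,130.5 = 1.118 × 10⁻⁵ × 27.6 × N²
N² = 12,130.5 / (30.8568 × 10⁻⁵) = 39,312,242
N ≈ √39,312,242 ≈ 6,269.9

6270 RPM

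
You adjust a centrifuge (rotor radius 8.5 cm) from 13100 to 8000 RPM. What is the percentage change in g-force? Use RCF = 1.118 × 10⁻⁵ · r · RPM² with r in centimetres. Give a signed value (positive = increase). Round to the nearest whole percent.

-63%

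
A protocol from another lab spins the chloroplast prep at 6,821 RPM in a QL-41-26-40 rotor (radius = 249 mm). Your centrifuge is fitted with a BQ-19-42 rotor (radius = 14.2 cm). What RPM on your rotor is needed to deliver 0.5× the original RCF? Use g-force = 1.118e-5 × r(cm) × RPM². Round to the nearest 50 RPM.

6400 RPM

Original rotor: r = 249 mm = 24.9 cm
RCF_original = 1.118 × 10⁻⁵ × 24.9 × (6821)² = 1.118 × 10⁻⁵ × 24.9 × 46,526,041 ≈ 12,952 × g
Target RCF = 0.5 × 12,952 ≈ 6,476 × g
6,476 = 1.118 × 10⁻⁵ × 14.2 × N²
N² = 6,476 / (15.8756 × 10⁻⁵) = 40,792,159
N ≈ √40,792,159 ≈ 6,386.9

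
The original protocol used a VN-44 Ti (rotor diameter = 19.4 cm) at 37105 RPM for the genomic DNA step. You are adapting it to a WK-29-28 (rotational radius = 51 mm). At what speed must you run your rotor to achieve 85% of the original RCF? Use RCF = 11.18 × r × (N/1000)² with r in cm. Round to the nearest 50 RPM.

47200 RPM

Original rotor: r = 19.4 / 2 = 9.7 cm
RCF_original = 11.18 × 9.7 × (37.105)² = 11.18 × 9.7 × 1,376.781025 ≈ 149,306.4 × g
Target RCF = 0.85 × 149,306.4 ≈ 126,910.4 × g
Your rotor: r = 51 mm = 5.1 cm
126,910.4 = 11.18 × 5.1 × (N/1000)²
(N/1000)² = 126,910.4 / 57.018 = 2225.795
N = 1000 × √2225.795 ≈ 47,178.3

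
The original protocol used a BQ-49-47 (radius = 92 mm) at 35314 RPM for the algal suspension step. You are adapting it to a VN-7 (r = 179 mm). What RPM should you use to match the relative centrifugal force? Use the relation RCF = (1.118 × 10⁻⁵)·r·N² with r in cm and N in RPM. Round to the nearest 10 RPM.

Original rotor: r = 92 mm = 9.2 cm
RCF_original = 1.118 × 10⁻⁵ × 9.2 × (35314)² = 1.118 × 10⁻⁵ × 9.2 × 1,247,078,596 ≈ 128,269.5 × g
Your rotor: r = 179 mm = 17.9 cm
128,269.5 = 1.118 × 10⁻⁵ × 17.9 × N²
N² = 128,269.5 / (20.0122 × 10⁻⁵) = 640,956,517
N ≈ √640,956,517 ≈ 25,317.1

25320 RPM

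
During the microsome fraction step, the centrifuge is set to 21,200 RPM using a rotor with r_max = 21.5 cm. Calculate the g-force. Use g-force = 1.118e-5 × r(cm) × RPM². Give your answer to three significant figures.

RCF = 1.118 × 10⁻⁵ × 21.5 × (21200)² = 1.118 × 10⁻⁵ × 21.5 × 449,440,000 ≈ 108,031.9 × g

≈ 108000 x g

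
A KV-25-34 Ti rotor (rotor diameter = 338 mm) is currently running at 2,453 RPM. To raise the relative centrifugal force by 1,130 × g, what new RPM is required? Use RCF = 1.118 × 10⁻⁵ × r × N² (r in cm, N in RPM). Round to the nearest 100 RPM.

r = 338 mm / 2 = 169 mm = 16.9 cm
Current RCF = 1.118 × 10⁻⁵ × 16.9 × (2453)² = 1.118 × 10⁻⁵ × 16.9 × 6,017,209 ≈ 1,136.9 × g
Target RCF = 1,136.9 + 1,130 = 2,266.9 × g
N² = 2,266.9 / (18.8942 × 10⁻⁵) = 11,997,862
N ≈ √11,997,862 ≈ 3,463.8

N₂ ≈ 3500 RPM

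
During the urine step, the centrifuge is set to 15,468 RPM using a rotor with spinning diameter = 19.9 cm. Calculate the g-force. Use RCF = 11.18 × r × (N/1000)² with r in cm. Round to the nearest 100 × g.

26600 ×g

r = 19.9 / 2 = 9.95 cm
RCF = 11.18 × 9.95 × (15.468)² = 11.18 × 9.95 × 239.259024 ≈ 26,615.4 × g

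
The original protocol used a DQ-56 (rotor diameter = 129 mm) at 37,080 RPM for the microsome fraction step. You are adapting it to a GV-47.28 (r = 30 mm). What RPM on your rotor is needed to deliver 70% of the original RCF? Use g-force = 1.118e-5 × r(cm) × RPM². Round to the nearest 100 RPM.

Original rotor: r = 129 mm / 2 = 64.5 mm = 6.45 cm
RCF_original = 1.118 × 10⁻⁵ × 6.45 × (37080)² = 1.118 × 10⁻⁵ × 6.45 × 1,374,926,400 ≈ 99,147.3 × g
Target RCF = 0.7 × 99,147.3 ≈ 69,403.1 × g
Your rotor: r = 30 mm = 3.0 cm
69,403.1 = 1.118 × 10⁻⁵ × 3 × N²
N² = 69,403.1 / (3.354 × 10⁻⁵) = 2,069,263,566
N ≈ √2,069,263,566 ≈ 45,489.2

45500 RPM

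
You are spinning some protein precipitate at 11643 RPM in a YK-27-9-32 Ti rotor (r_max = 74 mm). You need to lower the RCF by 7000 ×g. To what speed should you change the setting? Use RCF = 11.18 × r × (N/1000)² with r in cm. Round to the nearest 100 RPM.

r = 74 mm = 7.4 cm
Current RCF = 11.18 × 7.4 × (11.643)² = 11.18 × 7.4 × 135.559449 ≈ 11,215.1 × g
Target RCF = 11,215.1 − 7,000 = 4,215.1 × g
(N/1000)² = 4,215.1 / 82.732 = 50.94885
N = 1000 × √50.94885 ≈ 7,137.8

≈ 7100 RPM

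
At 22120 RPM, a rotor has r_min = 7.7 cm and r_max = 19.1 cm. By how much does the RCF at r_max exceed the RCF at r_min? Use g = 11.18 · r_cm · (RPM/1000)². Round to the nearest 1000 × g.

≈ 62000 × g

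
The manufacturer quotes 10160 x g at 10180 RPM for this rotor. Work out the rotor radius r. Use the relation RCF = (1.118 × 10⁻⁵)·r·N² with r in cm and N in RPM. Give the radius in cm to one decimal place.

10160 = 1.118 × 10⁻⁵ × r × (10180)²
r = 10160 / (1.118 × 10⁻⁵ × 103,632,400) = 10160 / 1158.61 ≈ 8.769 cm

r ≈ 8.8 cm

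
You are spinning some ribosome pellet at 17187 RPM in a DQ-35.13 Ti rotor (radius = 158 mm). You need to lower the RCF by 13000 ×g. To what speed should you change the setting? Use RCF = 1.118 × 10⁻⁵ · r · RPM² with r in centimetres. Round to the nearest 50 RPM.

r = 158 mm = 15.8 cm
Current RCF = 1.118 × 10⁻⁵ × 15.8 × (17187)² = 1.118 × 10⁻⁵ × 15.8 × 295,392,969 ≈ 52,179.4 × g
Target RCF = 52,179.4 − 13,000 = 39,179.4 × g
N² = 39,179.4 / (17.6644 × 10⁻⁵) = 221,798,646
N ≈ √221,798,646 ≈ 14,892.9

≈ 14900 RPM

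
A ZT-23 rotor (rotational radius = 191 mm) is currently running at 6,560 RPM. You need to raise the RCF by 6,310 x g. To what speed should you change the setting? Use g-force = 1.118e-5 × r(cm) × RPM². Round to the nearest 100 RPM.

r = 191 mm = 19.1 cm
Current RCF = 1.118 × 10⁻⁵ × 19.1 × (6560)² = 1.118 × 10⁻⁵ × 19.1 × 43,033,600 ≈ 9,189.3 × g
Target RCF = 9,189.3 + 6,310 = 15,499.3 × g
N² = 15,499.3 / (21.3538 × 10⁻⁵) = 72,583,334
N ≈ √72,583,334 ≈ 8,519.6

8500 RPM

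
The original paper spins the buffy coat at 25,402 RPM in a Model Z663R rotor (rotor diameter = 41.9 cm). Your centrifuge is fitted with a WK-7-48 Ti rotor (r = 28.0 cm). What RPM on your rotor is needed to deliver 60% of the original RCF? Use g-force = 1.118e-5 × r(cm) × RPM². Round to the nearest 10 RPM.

17020 RPM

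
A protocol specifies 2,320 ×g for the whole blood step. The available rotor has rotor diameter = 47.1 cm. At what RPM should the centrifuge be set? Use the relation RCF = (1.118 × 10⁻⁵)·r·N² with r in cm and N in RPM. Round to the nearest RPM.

r = 47.1 / 2 = 23.55 cm
RCF = 1.118 × 10⁻⁵ × r × N²
2,320 = 1.118 × 10⁻⁵ × 23.55 × N²
N² = 2,320 / (26.3289 × 10⁻⁵) = 8,811,610
N ≈ √8,811,610 ≈ 2,968.4

N ≈ 2968 RPM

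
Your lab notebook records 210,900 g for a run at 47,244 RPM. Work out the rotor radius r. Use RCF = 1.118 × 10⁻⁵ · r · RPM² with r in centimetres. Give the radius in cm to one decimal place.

210900 = 1.118 × 10⁻⁵ × r × (47244)²
r = 210900 / (1.118 × 10⁻⁵ × 2,231,995,536) = 210900 / 24953.71 ≈ 8.452 cm

≈ 8.5 cm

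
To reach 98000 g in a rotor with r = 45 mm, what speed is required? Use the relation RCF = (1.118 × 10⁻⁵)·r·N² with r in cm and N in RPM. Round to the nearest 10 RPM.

r = 45 mm = 4.5 cm
98,000 = 1.118 × 10⁻⁵ × 4.5 × N²
N² = 98,000 / (5.031 × 10⁻⁵) = 1,947,922,878
N ≈ √1,947,922,878 ≈ 44,135.3

44140 RPM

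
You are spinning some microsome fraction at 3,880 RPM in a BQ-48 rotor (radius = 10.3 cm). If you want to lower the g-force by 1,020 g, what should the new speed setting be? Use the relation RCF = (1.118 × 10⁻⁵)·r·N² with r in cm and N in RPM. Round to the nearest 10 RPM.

Current RCF = 1.118 × 10⁻⁵ × 10.3 × (3880)² = 1.118 × 10⁻⁵ × 10.3 × 15,054,400 ≈ 1,733.6 × g
Target RCF = 1,733.6 − 1,020 = 713.6 × g
N² = 713.6 / (11.5154 × 10⁻⁵) = 6,196,919
N ≈ √6,196,919 ≈ 2,489.4

2490 RPM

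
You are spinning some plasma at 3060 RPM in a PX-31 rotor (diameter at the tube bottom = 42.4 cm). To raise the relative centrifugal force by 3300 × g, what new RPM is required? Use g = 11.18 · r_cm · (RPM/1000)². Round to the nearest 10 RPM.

N₂ ≈ 4830 RPM

r = 42.4 / 2 = 21.2 cm
Current RCF = 11.18 × 21.2 × (3.06)² = 11.18 × 21.2 × 9.3636 ≈ 2,219.3 × g
Target RCF = 2,219.3 + 3,300 = 5,519.3 × g
(N/1000)² = 5,519.3 / 237.016 = 23.28661
N = 1000 × √23.28661 ≈ 4,825.6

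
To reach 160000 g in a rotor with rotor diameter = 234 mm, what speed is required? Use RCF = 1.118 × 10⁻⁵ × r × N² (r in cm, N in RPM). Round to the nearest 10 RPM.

r = 234 mm / 2 = 117 mm = 11.7 cm
160,000 = 1.118 × 10⁻⁵ × 11.7 × N²
N² = 160,000 / (13.0806 × 10⁻⁵) = 1,223,185,481
N ≈ √1,223,185,481 ≈ 34,974.1

34970 RPM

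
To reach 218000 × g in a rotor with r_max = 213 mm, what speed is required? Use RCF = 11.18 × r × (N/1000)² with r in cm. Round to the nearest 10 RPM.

r = 213 mm = 21.3 cm
218,000 = 11.18 × 21.3 × (N/1000)²
(N/1000)² = 218,000 / 238.134 = 915.451
N = 1000 × √915.451 ≈ 30,256.4

30260 RPM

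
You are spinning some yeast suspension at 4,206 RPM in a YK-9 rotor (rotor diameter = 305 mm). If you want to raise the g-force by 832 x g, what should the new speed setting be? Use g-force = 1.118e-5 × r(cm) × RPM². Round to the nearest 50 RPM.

r = 305 mm / 2 = 152.5 mm = 15.25 cm
Current RCF = 1.118 × 10⁻⁵ × 15.25 × (4206)² = 1.118 × 10⁻⁵ × 15.25 × 17,690,436 ≈ 3,016.1 × g
Target RCF = 3,016.1 + 832 = 3,848.1 × g
N² = 3,848.1 / (17.0495 × 10⁻⁵) = 22,570,163
N ≈ √22,570,163 ≈ 4,750.8

4750 RPM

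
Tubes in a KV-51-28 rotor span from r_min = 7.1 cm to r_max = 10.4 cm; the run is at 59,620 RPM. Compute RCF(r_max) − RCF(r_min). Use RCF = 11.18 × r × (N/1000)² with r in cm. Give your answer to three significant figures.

131000 x g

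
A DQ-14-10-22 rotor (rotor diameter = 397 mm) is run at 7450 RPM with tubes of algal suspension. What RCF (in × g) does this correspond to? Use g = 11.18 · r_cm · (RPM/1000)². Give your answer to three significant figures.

RCF ≈ 12300 × g

r = 397 mm / 2 = 198.5 mm = 19.85 cm
RCF = 11.18 × r × (N/1000)²
RCF = 11.18 × 19.85 × (7.45)² = 11.18 × 19.85 × 55.5025 ≈ 12,317.3 × g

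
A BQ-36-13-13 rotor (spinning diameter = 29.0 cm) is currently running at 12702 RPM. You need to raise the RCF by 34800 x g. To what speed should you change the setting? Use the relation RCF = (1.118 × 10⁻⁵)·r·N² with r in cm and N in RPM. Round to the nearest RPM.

r = 29.0 / 2 = 14.5 cm
Current RCF = 1.118 × 10⁻⁵ × 14.5 × (12702)² = 1.118 × 10⁻⁵ × 14.5 × 161,340,804 ≈ 26,155 × g
Target RCF = 26,155 + 34,800 = 60,955 × g
N² = 60,955 / (16.211 × 10⁻⁵) = 376,010,117
N ≈ √376,010,117 ≈ 19,391.0

N₂ ≈ 19391 RPM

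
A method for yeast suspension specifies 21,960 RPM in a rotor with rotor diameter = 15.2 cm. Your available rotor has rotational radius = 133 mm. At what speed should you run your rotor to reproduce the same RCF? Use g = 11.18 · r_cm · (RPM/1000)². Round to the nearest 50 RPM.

Original rotor: r = 15.2 / 2 = 7.6 cm
RCF_original = 11.18 × 7.6 × (21.96)² = 11.18 × 7.6 × 482.2416 ≈ 40,975.1 × g
Your rotor: r = 133 mm = 13.3 cm
40,975.1 = 11.18 × 13.3 × (N/1000)²
(N/1000)² = 40,975.1 / 148.694 = 275.5666
N = 1000 × √275.5666 ≈ 16,600.2

≈ 16600 RPM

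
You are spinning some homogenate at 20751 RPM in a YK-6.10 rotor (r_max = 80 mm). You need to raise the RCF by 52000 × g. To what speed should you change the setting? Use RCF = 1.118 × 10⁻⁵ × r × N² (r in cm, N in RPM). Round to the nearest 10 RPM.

N₂ ≈ 31810 RPM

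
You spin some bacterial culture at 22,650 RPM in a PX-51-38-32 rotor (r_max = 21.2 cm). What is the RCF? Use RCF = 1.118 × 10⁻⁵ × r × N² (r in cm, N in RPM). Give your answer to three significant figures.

RCF = 1.118 × 10⁻⁵ × r × N²
RCF = 1.118 × 10⁻⁵ × 21.2 × (22650)² = 1.118 × 10⁻⁵ × 21.2 × 513,022,500 ≈ 121,594.5 × g

≈ 122000 ×g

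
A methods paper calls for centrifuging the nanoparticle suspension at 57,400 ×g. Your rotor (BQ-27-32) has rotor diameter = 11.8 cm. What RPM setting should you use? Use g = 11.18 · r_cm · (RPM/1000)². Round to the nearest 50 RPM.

r = 11.8 / 2 = 5.9 cm
RCF = 11.18 × r × (N/1000)²
57,400 = 11.18 × 5.9 × (N/1000)²
(N/1000)² = 57,400 / 65.962 = 870.198
N = 1000 × √870.198 ≈ 29,499.1

N ≈ 29500 RPM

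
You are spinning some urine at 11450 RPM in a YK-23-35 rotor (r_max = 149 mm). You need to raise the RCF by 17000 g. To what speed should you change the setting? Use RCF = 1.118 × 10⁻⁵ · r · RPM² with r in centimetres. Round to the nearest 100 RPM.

N₂ ≈ 15300 RPM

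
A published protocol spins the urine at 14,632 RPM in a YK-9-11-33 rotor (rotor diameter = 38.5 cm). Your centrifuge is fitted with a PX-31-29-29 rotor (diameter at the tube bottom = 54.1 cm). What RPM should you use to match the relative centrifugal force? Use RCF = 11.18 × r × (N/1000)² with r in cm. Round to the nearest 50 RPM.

Original rotor: r = 38.5 / 2 = 19.25 cm
RCF_original = 11.18 × 19.25 × (14.632)² = 11.18 × 19.25 × 214.095424 ≈ 46,076.5 × g
Your rotor: r = 54.1 / 2 = 27.05 cm
46,076.5 = 11.18 × 27.05 × (N/1000)²
(N/1000)² = 46,076.5 / 302.419 = 152.3598
N = 1000 × √152.3598 ≈ 12,343.4

≈ 12350 RPM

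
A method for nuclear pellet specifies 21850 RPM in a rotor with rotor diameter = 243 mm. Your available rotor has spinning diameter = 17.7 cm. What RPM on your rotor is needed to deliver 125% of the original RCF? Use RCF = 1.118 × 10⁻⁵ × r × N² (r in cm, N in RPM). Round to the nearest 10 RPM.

Original rotor: r = 243 mm / 2 = 121.5 mm = 12.15 cm
RCF = 1.118 × 10⁻⁵ × r × N²
RCF_original = 1.118 × 10⁻⁵ × 12.15 × (21850)² = 1.118 × 10⁻⁵ × 12.15 × 477,422,500 ≈ 64,851.6 × g
Target RCF = 1.25 × 64,851.6 ≈ 81,064.5 × g
Your rotor: r = 17.7 / 2 = 8.85 cm
81,064.5 = 1.118 × 10⁻⁵ × 8.85 × N²
N² = 81,064.5 / (9.8943 × 10⁻⁵) = 819,305,054
N ≈ √819,305,054 ≈ 28,623.5

28620 RPM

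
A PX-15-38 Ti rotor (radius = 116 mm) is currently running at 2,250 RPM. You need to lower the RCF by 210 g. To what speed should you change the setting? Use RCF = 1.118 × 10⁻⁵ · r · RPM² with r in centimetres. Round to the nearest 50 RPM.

1850 RPM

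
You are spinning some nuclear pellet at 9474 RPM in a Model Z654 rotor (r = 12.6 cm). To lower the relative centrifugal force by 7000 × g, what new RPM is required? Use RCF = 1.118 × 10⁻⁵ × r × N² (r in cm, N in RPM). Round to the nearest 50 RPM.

6350 RPM

Current RCF = 1.118 × 10⁻⁵ × 12.6 × (9474)² = 1.118 × 10⁻⁵ × 12.6 × 89,756,676 ≈ 12,643.8 × g
Target RCF = 12,643.8 − 7,000 = 5,643.8 × g
N² = 5,643.8 / (14.0868 × 10⁻⁵) = 40,064,458
N ≈ √40,064,458 ≈ 6,329.6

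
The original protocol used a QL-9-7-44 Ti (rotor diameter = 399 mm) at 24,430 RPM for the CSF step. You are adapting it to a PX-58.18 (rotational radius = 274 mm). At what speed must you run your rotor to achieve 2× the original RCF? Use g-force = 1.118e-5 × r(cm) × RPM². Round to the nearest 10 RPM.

Original rotor: r = 399 mm / 2 = 199.5 mm = 19.95 cm
RCF = 1.118 × 10⁻⁵ × r × N²
RCF_original = 1.118 × 10⁻⁵ × 19.95 × (24430)² = 1.118 × 10⁻⁵ × 19.95 × 596,824,900 ≈ 133,116.4 × g
Target RCF = 2 × 133,116.4 ≈ 266,232.8 × g
Your rotor: r = 274 mm = 27.4 cm
266,232.8 = 1.118 × 10⁻⁵ × 27.4 × N²
N² = 266,232.8 / (30.6332 × 10⁻⁵) = 869,098,886
N ≈ √869,098,886 ≈ 29,480.5

≈ 29480 RPM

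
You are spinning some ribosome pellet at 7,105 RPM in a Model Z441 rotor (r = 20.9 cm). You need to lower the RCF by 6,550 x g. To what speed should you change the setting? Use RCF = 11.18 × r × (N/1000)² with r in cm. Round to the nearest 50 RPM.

N₂ ≈ 4750 RPM

Current RCF = 11.18 × 20.9 × (7.105)² = 11.18 × 20.9 × 50.481025 ≈ 11,795.5 × g
Target RCF = 11,795.5 − 6,550 = 5,245.5 × g
(N/1000)² = 5,245.5 / 233.662 = 22.44909
N = 1000 × √22.44909 ≈ 4,738.0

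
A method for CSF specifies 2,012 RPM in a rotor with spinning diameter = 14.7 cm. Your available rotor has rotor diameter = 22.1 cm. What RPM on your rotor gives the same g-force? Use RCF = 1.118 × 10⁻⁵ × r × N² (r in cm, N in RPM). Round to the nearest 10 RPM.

1640 RPM

Original rotor: r = 14.7 / 2 = 7.35 cm
RCF_original = 1.118 × 10⁻⁵ × 7.35 × (2012)² = 1.118 × 10⁻⁵ × 7.35 × 4,048,144 ≈ 332.6 × g
Your rotor: r = 22.1 / 2 = 11.05 cm
332.6 = 1.118 × 10⁻⁵ × 11.05 × N²
N² = 332.6 / (12.3539 × 10⁻⁵) = 2,692,267
N ≈ √2,692,267 ≈ 1,640.8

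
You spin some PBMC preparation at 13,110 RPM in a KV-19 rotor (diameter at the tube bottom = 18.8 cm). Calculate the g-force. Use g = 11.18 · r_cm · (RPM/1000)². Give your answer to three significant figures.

r = 18.8 / 2 = 9.4 cm
RCF = 11.18 × 9.4 × (13.11)² = 11.18 × 9.4 × 171.8721 ≈ 18,062.4 × g

≈ 18100 × g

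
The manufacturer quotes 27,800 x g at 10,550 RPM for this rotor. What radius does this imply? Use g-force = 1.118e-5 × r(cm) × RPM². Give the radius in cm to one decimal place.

27800 = 1.118 × 10⁻⁵ × r × (10550)²
r = 27800 / (1.118 × 10⁻⁵ × 111,302,500) = 27800 / 1244.362 ≈ 22.341 cm

≈ 22.3 cm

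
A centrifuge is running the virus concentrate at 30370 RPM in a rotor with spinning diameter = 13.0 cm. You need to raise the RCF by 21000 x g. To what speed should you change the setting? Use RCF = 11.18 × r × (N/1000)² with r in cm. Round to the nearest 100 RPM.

N₂ ≈ 34800 RPM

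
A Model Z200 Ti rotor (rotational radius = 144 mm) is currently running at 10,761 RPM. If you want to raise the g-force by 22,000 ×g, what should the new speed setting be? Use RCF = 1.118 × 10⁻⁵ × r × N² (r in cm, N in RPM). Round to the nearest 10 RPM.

r = 144 mm = 14.4 cm
Current RCF = 1.118 × 10⁻⁵ × 14.4 × (10761)² = 1.118 × 10⁻⁵ × 14.4 × 115,799,121 ≈ 18,642.7 × g
Target RCF = 18,642.7 + 22,000 = 40,642.7 × g
N² = 40,642.7 / (16.0992 × 10⁻⁵) = 252,451,675
N ≈ √252,451,675 ≈ 15,888.7

15890 RPM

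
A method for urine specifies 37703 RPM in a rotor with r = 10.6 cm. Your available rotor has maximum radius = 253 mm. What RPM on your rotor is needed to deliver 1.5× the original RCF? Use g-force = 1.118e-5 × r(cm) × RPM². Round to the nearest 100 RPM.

RCF_original = 1.118 × 10⁻⁵ × 10.6 × (37703)² = 1.118 × 10⁻⁵ × 10.6 × 1,421,516,209 ≈ 168,461 × g
Target RCF = 1.5 × 168,461 ≈ 252,691.5 × g
Your rotor: r = 253 mm = 25.3 cm
252,691.5 = 1.118 × 10⁻⁵ × 25.3 × N²
N² = 252,691.5 / (28.2854 × 10⁻⁵) = 893,363,714
N ≈ √893,363,714 ≈ 29,889.2

≈ 29900 RPM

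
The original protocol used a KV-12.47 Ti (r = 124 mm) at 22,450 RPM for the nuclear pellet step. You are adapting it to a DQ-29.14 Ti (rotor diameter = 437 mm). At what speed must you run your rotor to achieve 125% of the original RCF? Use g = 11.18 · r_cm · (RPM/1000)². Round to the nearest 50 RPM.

Original rotor: r = 124 mm = 12.4 cm
RCF_original = 11.18 × 12.4 × (22.45)² = 11.18 × 12.4 × 504.0025 ≈ 69,870.9 × g
Target RCF = 1.25 × 69,870.9 ≈ 87,338.6 × g
Your rotor: r = 437 mm / 2 = 218.5 mm = 21.85 cm
87,338.6 = 11.18 × 21.85 × (N/1000)²
(N/1000)² = 87,338.6 / 244.283 = 357.5304
N = 1000 × √357.5304 ≈ 18,908.5

≈ 18900 RPM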